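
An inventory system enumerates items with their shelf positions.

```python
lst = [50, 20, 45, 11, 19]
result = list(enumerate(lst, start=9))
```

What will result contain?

Step 1: enumerate with start=9:
  (9, 50)
  (10, 20)
  (11, 45)
  (12, 11)
  (13, 19)
Therefore result = [(9, 50), (10, 20), (11, 45), (12, 11), (13, 19)].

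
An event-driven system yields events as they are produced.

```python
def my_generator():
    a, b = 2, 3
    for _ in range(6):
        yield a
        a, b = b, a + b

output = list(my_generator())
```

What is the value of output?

Step 1: Fibonacci-like sequence starting with a=2, b=3:
  Iteration 1: yield a=2, then a,b = 3,5
  Iteration 2: yield a=3, then a,b = 5,8
  Iteration 3: yield a=5, then a,b = 8,13
  Iteration 4: yield a=8, then a,b = 13,21
  Iteration 5: yield a=13, then a,b = 21,34
  Iteration 6: yield a=21, then a,b = 34,55
Therefore output = [2, 3, 5, 8, 13, 21].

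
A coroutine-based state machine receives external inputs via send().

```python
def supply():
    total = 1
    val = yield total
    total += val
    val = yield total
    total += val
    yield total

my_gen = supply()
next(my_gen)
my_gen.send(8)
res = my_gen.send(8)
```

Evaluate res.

Step 1: next() -> yield total=1.
Step 2: send(8) -> val=8, total = 1+8 = 9, yield 9.
Step 3: send(8) -> val=8, total = 9+8 = 17, yield 17.
Therefore res = 17.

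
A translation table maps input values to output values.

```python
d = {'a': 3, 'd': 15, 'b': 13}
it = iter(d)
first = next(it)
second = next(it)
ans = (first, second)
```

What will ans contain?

Step 1: iter(d) iterates over keys: ['a', 'd', 'b'].
Step 2: first = next(it) = 'a', second = next(it) = 'd'.
Therefore ans = ('a', 'd').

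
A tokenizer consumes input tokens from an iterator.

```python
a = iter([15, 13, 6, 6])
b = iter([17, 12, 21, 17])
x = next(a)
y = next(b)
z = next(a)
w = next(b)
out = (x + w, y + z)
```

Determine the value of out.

Step 1: a iterates [15, 13, 6, 6], b iterates [17, 12, 21, 17].
Step 2: x = next(a) = 15, y = next(b) = 17.
Step 3: z = next(a) = 13, w = next(b) = 12.
Step 4: out = (15 + 12, 17 + 13) = (27, 30).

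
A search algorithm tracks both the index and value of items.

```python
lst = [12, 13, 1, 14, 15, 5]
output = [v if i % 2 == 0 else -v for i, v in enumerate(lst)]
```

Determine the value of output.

Step 1: For each (i, v), keep v if i is even, negate if odd:
  i=0 (even): keep 12
  i=1 (odd): negate to -13
  i=2 (even): keep 1
  i=3 (odd): negate to -14
  i=4 (even): keep 15
  i=5 (odd): negate to -5
Therefore output = [12, -13, 1, -14, 15, -5].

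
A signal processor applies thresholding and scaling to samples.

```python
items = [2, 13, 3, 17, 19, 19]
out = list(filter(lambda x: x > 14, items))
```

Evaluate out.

Step 1: Filter elements > 14:
  2: removed
  13: removed
  3: removed
  17: kept
  19: kept
  19: kept
Therefore out = [17, 19, 19].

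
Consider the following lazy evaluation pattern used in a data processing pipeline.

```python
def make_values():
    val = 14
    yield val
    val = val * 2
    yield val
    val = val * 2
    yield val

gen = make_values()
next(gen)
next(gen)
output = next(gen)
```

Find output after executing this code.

Step 1: Trace through generator execution:
  Yield 1: val starts at 14, yield 14
  Yield 2: val = 14 * 2 = 28, yield 28
  Yield 3: val = 28 * 2 = 56, yield 56
Step 2: First next() gets 14, second next() gets the second value, third next() yields 56.
Therefore output = 56.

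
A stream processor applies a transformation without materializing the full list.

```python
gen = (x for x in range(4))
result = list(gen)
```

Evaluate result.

Step 1: Generator expression iterates range(4): [0, 1, 2, 3].
Step 2: list() collects all values.
Therefore result = [0, 1, 2, 3].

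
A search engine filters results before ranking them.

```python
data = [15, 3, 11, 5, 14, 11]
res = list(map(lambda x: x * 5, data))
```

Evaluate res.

Step 1: Apply lambda x: x * 5 to each element:
  15 -> 75
  3 -> 15
  11 -> 55
  5 -> 25
  14 -> 70
  11 -> 55
Therefore res = [75, 15, 55, 25, 70, 55].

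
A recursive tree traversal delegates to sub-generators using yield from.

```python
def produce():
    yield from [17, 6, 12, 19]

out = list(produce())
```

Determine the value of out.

Step 1: yield from delegates to the iterable, yielding each element.
Step 2: Collected values: [17, 6, 12, 19].
Therefore out = [17, 6, 12, 19].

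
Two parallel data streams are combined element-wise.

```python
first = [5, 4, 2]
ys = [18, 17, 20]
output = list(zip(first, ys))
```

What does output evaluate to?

Step 1: zip pairs elements at same index:
  Index 0: (5, 18)
  Index 1: (4, 17)
  Index 2: (2, 20)
Therefore output = [(5, 18), (4, 17), (2, 20)].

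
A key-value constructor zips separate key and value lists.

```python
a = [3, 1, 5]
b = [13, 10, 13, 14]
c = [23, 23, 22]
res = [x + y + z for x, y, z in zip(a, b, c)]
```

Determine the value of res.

Step 1: zip three lists (truncates to shortest, len=3):
  3 + 13 + 23 = 39
  1 + 10 + 23 = 34
  5 + 13 + 22 = 40
Therefore res = [39, 34, 40].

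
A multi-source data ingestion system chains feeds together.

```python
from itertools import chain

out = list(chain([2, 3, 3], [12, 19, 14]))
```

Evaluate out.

Step 1: chain() concatenates iterables: [2, 3, 3] + [12, 19, 14].
Therefore out = [2, 3, 3, 12, 19, 14].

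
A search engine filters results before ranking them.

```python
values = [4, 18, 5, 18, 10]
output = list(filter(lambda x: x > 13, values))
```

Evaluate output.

Step 1: Filter elements > 13:
  4: removed
  18: kept
  5: removed
  18: kept
  10: removed
Therefore output = [18, 18].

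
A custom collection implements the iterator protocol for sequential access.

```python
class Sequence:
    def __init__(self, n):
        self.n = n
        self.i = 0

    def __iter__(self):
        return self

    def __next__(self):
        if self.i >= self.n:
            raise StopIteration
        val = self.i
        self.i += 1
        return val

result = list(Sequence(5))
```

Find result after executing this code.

Step 1: Sequence(5) creates an iterator counting 0 to 4.
Step 2: list() consumes all values: [0, 1, 2, 3, 4].
Therefore result = [0, 1, 2, 3, 4].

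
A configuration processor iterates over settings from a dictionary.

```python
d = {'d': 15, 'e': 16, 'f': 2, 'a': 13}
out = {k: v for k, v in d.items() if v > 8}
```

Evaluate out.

Step 1: Filter items where value > 8:
  'd': 15 > 8: kept
  'e': 16 > 8: kept
  'f': 2 <= 8: removed
  'a': 13 > 8: kept
Therefore out = {'d': 15, 'e': 16, 'a': 13}.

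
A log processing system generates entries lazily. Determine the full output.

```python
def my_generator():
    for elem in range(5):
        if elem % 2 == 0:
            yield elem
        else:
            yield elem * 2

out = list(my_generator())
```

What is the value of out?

Step 1: For each elem in range(5), yield elem if even, else elem*2:
  elem=0 (even): yield 0
  elem=1 (odd): yield 1*2 = 2
  elem=2 (even): yield 2
  elem=3 (odd): yield 3*2 = 6
  elem=4 (even): yield 4
Therefore out = [0, 2, 2, 6, 4].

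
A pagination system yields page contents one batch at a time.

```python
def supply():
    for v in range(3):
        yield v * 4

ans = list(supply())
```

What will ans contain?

Step 1: For each v in range(3), yield v * 4:
  v=0: yield 0 * 4 = 0
  v=1: yield 1 * 4 = 4
  v=2: yield 2 * 4 = 8
Therefore ans = [0, 4, 8].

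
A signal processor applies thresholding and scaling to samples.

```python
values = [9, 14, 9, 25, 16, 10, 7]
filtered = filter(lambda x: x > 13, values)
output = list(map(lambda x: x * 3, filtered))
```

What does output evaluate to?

Step 1: Filter values for elements > 13:
  9: removed
  14: kept
  9: removed
  25: kept
  16: kept
  10: removed
  7: removed
Step 2: Map x * 3 on filtered [14, 25, 16]:
  14 -> 42
  25 -> 75
  16 -> 48
Therefore output = [42, 75, 48].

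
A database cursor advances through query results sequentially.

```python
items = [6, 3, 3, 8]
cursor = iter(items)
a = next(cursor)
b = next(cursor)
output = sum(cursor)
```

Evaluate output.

Step 1: Create iterator over [6, 3, 3, 8].
Step 2: a = next() = 6, b = next() = 3.
Step 3: sum() of remaining [3, 8] = 11.
Therefore output = 11.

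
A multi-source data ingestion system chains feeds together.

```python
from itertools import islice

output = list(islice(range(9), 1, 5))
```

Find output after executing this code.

Step 1: islice(range(9), 1, 5) takes elements at indices [1, 5).
Step 2: Elements: [1, 2, 3, 4].
Therefore output = [1, 2, 3, 4].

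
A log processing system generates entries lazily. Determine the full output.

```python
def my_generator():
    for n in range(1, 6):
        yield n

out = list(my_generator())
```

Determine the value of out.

Step 1: The generator yields each value from range(1, 6).
Step 2: list() consumes all yields: [1, 2, 3, 4, 5].
Therefore out = [1, 2, 3, 4, 5].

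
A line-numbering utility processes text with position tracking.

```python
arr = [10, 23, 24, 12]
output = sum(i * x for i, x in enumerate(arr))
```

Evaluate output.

Step 1: Compute i * x for each (i, x) in enumerate([10, 23, 24, 12]):
  i=0, x=10: 0*10 = 0
  i=1, x=23: 1*23 = 23
  i=2, x=24: 2*24 = 48
  i=3, x=12: 3*12 = 36
Step 2: sum = 0 + 23 + 48 + 36 = 107.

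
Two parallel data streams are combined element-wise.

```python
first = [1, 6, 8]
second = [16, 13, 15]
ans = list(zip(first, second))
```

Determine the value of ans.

Step 1: zip pairs elements at same index:
  Index 0: (1, 16)
  Index 1: (6, 13)
  Index 2: (8, 15)
Therefore ans = [(1, 16), (6, 13), (8, 15)].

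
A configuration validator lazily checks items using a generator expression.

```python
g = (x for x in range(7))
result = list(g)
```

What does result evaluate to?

Step 1: Generator expression iterates range(7): [0, 1, 2, 3, 4, 5, 6].
Step 2: list() collects all values.
Therefore result = [0, 1, 2, 3, 4, 5, 6].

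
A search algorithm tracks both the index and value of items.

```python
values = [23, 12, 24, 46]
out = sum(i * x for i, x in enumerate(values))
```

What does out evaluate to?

Step 1: Compute i * x for each (i, x) in enumerate([23, 12, 24, 46]):
  i=0, x=23: 0*23 = 0
  i=1, x=12: 1*12 = 12
  i=2, x=24: 2*24 = 48
  i=3, x=46: 3*46 = 138
Step 2: sum = 0 + 12 + 48 + 138 = 198.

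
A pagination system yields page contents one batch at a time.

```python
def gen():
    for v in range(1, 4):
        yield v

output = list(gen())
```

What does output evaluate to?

Step 1: The generator yields each value from range(1, 4).
Step 2: list() consumes all yields: [1, 2, 3].
Therefore output = [1, 2, 3].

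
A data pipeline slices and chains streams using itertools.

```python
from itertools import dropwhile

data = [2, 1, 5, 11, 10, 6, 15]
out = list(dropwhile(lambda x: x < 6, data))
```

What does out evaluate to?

Step 1: dropwhile drops elements while < 6:
  2 < 6: dropped
  1 < 6: dropped
  5 < 6: dropped
  11: kept (dropping stopped)
Step 2: Remaining elements kept regardless of condition.
Therefore out = [11, 10, 6, 15].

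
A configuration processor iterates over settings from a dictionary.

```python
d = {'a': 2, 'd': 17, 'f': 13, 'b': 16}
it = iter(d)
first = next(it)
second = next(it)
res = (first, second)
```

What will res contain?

Step 1: iter(d) iterates over keys: ['a', 'd', 'f', 'b'].
Step 2: first = next(it) = 'a', second = next(it) = 'd'.
Therefore res = ('a', 'd').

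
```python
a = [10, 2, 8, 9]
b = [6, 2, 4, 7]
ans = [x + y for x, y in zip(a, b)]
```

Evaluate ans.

Step 1: Add corresponding elements:
  10 + 6 = 16
  2 + 2 = 4
  8 + 4 = 12
  9 + 7 = 16
Therefore ans = [16, 4, 12, 16].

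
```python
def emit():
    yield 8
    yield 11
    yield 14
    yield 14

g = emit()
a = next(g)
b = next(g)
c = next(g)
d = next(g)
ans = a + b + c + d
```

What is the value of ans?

Step 1: Create generator and consume all values:
  a = next(g) = 8
  b = next(g) = 11
  c = next(g) = 14
  d = next(g) = 14
Step 2: ans = 8 + 11 + 14 + 14 = 47.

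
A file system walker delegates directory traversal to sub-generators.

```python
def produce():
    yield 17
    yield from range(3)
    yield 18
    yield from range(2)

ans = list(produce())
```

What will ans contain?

Step 1: Trace yields in order:
  yield 17
  yield 0
  yield 1
  yield 2
  yield 18
  yield 0
  yield 1
Therefore ans = [17, 0, 1, 2, 18, 0, 1].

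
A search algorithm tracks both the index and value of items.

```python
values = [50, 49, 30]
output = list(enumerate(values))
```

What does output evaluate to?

Step 1: enumerate pairs each element with its index:
  (0, 50)
  (1, 49)
  (2, 30)
Therefore output = [(0, 50), (1, 49), (2, 30)].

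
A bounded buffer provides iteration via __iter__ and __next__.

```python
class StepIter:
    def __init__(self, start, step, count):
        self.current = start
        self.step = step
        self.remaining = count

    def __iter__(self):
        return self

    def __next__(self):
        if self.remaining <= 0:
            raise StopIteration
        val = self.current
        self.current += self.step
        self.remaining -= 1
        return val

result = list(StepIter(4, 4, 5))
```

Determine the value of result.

Step 1: StepIter starts at 4, increments by 4, for 5 steps:
  Yield 4, then current += 4
  Yield 8, then current += 4
  Yield 12, then current += 4
  Yield 16, then current += 4
  Yield 20, then current += 4
Therefore result = [4, 8, 12, 16, 20].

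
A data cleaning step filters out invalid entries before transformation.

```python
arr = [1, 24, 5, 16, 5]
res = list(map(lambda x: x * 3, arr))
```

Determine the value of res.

Step 1: Apply lambda x: x * 3 to each element:
  1 -> 3
  24 -> 72
  5 -> 15
  16 -> 48
  5 -> 15
Therefore res = [3, 72, 15, 48, 15].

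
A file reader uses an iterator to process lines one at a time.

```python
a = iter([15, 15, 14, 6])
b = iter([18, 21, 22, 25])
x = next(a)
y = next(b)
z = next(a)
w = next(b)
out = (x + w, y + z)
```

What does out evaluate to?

Step 1: a iterates [15, 15, 14, 6], b iterates [18, 21, 22, 25].
Step 2: x = next(a) = 15, y = next(b) = 18.
Step 3: z = next(a) = 15, w = next(b) = 21.
Step 4: out = (15 + 21, 18 + 15) = (36, 33).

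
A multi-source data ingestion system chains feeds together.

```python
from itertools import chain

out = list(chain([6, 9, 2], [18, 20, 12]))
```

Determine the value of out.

Step 1: chain() concatenates iterables: [6, 9, 2] + [18, 20, 12].
Therefore out = [6, 9, 2, 18, 20, 12].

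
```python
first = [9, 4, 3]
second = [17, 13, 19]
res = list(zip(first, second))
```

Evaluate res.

Step 1: zip pairs elements at same index:
  Index 0: (9, 17)
  Index 1: (4, 13)
  Index 2: (3, 19)
Therefore res = [(9, 17), (4, 13), (3, 19)].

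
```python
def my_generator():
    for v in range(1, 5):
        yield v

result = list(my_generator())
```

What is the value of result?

Step 1: The generator yields each value from range(1, 5).
Step 2: list() consumes all yields: [1, 2, 3, 4].
Therefore result = [1, 2, 3, 4].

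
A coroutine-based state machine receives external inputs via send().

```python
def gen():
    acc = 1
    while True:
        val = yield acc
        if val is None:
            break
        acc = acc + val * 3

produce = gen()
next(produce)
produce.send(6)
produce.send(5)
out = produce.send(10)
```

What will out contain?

Step 1: next() -> yield acc=1.
Step 2: send(6) -> val=6, acc = 1 + 6*3 = 19, yield 19.
Step 3: send(5) -> val=5, acc = 19 + 5*3 = 34, yield 34.
Step 4: send(10) -> val=10, acc = 34 + 10*3 = 64, yield 64.
Therefore out = 64.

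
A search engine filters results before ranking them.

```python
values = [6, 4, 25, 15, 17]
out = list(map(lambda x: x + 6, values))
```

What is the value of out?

Step 1: Apply lambda x: x + 6 to each element:
  6 -> 12
  4 -> 10
  25 -> 31
  15 -> 21
  17 -> 23
Therefore out = [12, 10, 31, 21, 23].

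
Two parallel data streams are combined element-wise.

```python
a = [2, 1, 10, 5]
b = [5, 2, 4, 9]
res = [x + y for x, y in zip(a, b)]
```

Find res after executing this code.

Step 1: Add corresponding elements:
  2 + 5 = 7
  1 + 2 = 3
  10 + 4 = 14
  5 + 9 = 14
Therefore res = [7, 3, 14, 14].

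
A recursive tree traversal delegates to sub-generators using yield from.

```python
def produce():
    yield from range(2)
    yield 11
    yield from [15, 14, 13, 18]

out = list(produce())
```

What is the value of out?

Step 1: Trace yields in order:
  yield 0
  yield 1
  yield 11
  yield 15
  yield 14
  yield 13
  yield 18
Therefore out = [0, 1, 11, 15, 14, 13, 18].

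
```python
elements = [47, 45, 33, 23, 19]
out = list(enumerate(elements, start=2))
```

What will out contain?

Step 1: enumerate with start=2:
  (2, 47)
  (3, 45)
  (4, 33)
  (5, 23)
  (6, 19)
Therefore out = [(2, 47), (3, 45), (4, 33), (5, 23), (6, 19)].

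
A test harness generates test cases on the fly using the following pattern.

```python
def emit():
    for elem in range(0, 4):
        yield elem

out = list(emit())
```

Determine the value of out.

Step 1: The generator yields each value from range(0, 4).
Step 2: list() consumes all yields: [0, 1, 2, 3].
Therefore out = [0, 1, 2, 3].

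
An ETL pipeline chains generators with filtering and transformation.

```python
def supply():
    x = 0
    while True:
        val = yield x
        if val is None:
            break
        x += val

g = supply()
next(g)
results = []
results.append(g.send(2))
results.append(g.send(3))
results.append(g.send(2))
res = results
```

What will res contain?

Step 1: next(g) -> yield 0.
Step 2: send(2) -> x = 2, yield 2.
Step 3: send(3) -> x = 5, yield 5.
Step 4: send(2) -> x = 7, yield 7.
Therefore res = [2, 5, 7].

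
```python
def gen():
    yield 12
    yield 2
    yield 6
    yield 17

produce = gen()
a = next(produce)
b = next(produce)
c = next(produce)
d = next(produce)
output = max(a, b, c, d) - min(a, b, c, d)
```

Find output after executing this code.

Step 1: Create generator and consume all values:
  a = next(produce) = 12
  b = next(produce) = 2
  c = next(produce) = 6
  d = next(produce) = 17
Step 2: max = 17, min = 2, output = 17 - 2 = 15.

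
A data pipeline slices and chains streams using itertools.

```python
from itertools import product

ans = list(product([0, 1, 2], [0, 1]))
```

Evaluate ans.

Step 1: product([0, 1, 2], [0, 1]) gives all pairs:
  (0, 0)
  (0, 1)
  (1, 0)
  (1, 1)
  (2, 0)
  (2, 1)
Therefore ans = [(0, 0), (0, 1), (1, 0), (1, 1), (2, 0), (2, 1)].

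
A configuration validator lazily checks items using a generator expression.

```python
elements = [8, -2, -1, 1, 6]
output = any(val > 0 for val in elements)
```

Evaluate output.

Step 1: Check val > 0 for each element in [8, -2, -1, 1, 6]:
  8 > 0: True
  -2 > 0: False
  -1 > 0: False
  1 > 0: True
  6 > 0: True
Step 2: any() returns True.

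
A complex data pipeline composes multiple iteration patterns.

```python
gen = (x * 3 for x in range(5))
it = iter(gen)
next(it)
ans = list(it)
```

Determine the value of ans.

Step 1: Generator produces [0, 3, 6, 9, 12].
Step 2: next(it) consumes first element (0).
Step 3: list(it) collects remaining: [3, 6, 9, 12].
Therefore ans = [3, 6, 9, 12].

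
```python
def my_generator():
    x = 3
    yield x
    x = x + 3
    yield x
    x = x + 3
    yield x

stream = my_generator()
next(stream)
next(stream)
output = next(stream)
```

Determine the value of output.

Step 1: Trace through generator execution:
  Yield 1: x starts at 3, yield 3
  Yield 2: x = 3 + 3 = 6, yield 6
  Yield 3: x = 6 + 3 = 9, yield 9
Step 2: First next() gets 3, second next() gets the second value, third next() yields 9.
Therefore output = 9.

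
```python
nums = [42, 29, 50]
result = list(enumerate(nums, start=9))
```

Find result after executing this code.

Step 1: enumerate with start=9:
  (9, 42)
  (10, 29)
  (11, 50)
Therefore result = [(9, 42), (10, 29), (11, 50)].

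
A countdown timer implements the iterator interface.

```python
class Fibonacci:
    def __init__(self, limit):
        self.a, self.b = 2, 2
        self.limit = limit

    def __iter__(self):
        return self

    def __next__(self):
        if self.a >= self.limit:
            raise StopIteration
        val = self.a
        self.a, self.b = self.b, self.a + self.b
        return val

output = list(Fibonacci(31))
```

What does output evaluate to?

Step 1: Fibonacci-like sequence (a=2, b=2) until >= 31:
  Yield 2, then a,b = 2,4
  Yield 2, then a,b = 4,6
  Yield 4, then a,b = 6,10
  Yield 6, then a,b = 10,16
  Yield 10, then a,b = 16,26
  Yield 16, then a,b = 26,42
  Yield 26, then a,b = 42,68
Step 2: 42 >= 31, stop.
Therefore output = [2, 2, 4, 6, 10, 16, 26].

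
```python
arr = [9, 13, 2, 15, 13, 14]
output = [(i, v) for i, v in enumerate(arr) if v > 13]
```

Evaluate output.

Step 1: Filter enumerate([9, 13, 2, 15, 13, 14]) keeping v > 13:
  (0, 9): 9 <= 13, excluded
  (1, 13): 13 <= 13, excluded
  (2, 2): 2 <= 13, excluded
  (3, 15): 15 > 13, included
  (4, 13): 13 <= 13, excluded
  (5, 14): 14 > 13, included
Therefore output = [(3, 15), (5, 14)].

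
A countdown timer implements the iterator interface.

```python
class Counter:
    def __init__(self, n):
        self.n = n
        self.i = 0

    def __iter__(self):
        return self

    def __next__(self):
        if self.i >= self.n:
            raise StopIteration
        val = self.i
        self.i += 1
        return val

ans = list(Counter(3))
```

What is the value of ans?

Step 1: Counter(3) creates an iterator counting 0 to 2.
Step 2: list() consumes all values: [0, 1, 2].
Therefore ans = [0, 1, 2].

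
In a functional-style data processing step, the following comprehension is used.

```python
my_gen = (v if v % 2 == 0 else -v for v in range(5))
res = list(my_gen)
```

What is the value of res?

Step 1: For each v in range(5), yield v if even, else -v:
  v=0: even, yield 0
  v=1: odd, yield -1
  v=2: even, yield 2
  v=3: odd, yield -3
  v=4: even, yield 4
Therefore res = [0, -1, 2, -3, 4].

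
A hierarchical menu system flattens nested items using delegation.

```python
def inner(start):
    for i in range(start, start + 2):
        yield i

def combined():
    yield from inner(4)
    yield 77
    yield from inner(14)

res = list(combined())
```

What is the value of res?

Step 1: combined() delegates to inner(4):
  yield 4
  yield 5
Step 2: yield 77
Step 3: Delegates to inner(14):
  yield 14
  yield 15
Therefore res = [4, 5, 77, 14, 15].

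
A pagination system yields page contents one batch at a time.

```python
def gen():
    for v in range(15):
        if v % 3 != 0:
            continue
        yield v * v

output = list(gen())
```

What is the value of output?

Step 1: Only yield v**2 when v is divisible by 3:
  v=0: 0 % 3 == 0, yield 0**2 = 0
  v=3: 3 % 3 == 0, yield 3**2 = 9
  v=6: 6 % 3 == 0, yield 6**2 = 36
  v=9: 9 % 3 == 0, yield 9**2 = 81
  v=12: 12 % 3 == 0, yield 12**2 = 144
Therefore output = [0, 9, 36, 81, 144].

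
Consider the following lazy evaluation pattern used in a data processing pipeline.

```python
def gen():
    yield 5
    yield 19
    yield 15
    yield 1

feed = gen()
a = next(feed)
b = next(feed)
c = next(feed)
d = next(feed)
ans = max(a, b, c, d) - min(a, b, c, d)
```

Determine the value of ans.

Step 1: Create generator and consume all values:
  a = next(feed) = 5
  b = next(feed) = 19
  c = next(feed) = 15
  d = next(feed) = 1
Step 2: max = 19, min = 1, ans = 19 - 1 = 18.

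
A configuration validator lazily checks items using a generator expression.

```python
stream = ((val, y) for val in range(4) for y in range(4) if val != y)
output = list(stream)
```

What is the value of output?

Step 1: Nested generator over range(4) x range(4) where val != y:
  (0, 0): excluded (val == y)
  (0, 1): included
  (0, 2): included
  (0, 3): included
  (1, 0): included
  (1, 1): excluded (val == y)
  (1, 2): included
  (1, 3): included
  (2, 0): included
  (2, 1): included
  (2, 2): excluded (val == y)
  (2, 3): included
  (3, 0): included
  (3, 1): included
  (3, 2): included
  (3, 3): excluded (val == y)
Therefore output = [(0, 1), (0, 2), (0, 3), (1, 0), (1, 2), (1, 3), (2, 0), (2, 1), (2, 3), (3, 0), (3, 1), (3, 2)].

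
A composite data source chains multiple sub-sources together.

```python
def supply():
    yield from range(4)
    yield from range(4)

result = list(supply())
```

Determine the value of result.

Step 1: Trace yields in order:
  yield 0
  yield 1
  yield 2
  yield 3
  yield 0
  yield 1
  yield 2
  yield 3
Therefore result = [0, 1, 2, 3, 0, 1, 2, 3].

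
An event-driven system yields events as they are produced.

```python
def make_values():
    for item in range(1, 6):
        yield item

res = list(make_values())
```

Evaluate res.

Step 1: The generator yields each value from range(1, 6).
Step 2: list() consumes all yields: [1, 2, 3, 4, 5].
Therefore res = [1, 2, 3, 4, 5].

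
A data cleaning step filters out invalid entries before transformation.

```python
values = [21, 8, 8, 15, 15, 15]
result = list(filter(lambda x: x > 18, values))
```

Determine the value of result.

Step 1: Filter elements > 18:
  21: kept
  8: removed
  8: removed
  15: removed
  15: removed
  15: removed
Therefore result = [21].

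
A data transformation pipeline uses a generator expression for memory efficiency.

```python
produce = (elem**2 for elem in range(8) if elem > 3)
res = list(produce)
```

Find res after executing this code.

Step 1: For range(8), keep elem > 3, then square:
  elem=0: 0 <= 3, excluded
  elem=1: 1 <= 3, excluded
  elem=2: 2 <= 3, excluded
  elem=3: 3 <= 3, excluded
  elem=4: 4 > 3, yield 4**2 = 16
  elem=5: 5 > 3, yield 5**2 = 25
  elem=6: 6 > 3, yield 6**2 = 36
  elem=7: 7 > 3, yield 7**2 = 49
Therefore res = [16, 25, 36, 49].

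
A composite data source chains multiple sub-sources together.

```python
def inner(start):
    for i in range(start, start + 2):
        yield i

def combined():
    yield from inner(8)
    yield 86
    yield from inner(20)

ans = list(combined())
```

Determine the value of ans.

Step 1: combined() delegates to inner(8):
  yield 8
  yield 9
Step 2: yield 86
Step 3: Delegates to inner(20):
  yield 20
  yield 21
Therefore ans = [8, 9, 86, 20, 21].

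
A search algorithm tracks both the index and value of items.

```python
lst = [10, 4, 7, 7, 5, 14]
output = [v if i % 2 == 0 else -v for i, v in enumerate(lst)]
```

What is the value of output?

Step 1: For each (i, v), keep v if i is even, negate if odd:
  i=0 (even): keep 10
  i=1 (odd): negate to -4
  i=2 (even): keep 7
  i=3 (odd): negate to -7
  i=4 (even): keep 5
  i=5 (odd): negate to -14
Therefore output = [10, -4, 7, -7, 5, -14].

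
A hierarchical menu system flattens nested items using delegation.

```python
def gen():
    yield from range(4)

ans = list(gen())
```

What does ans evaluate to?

Step 1: yield from delegates to the iterable, yielding each element.
Step 2: Collected values: [0, 1, 2, 3].
Therefore ans = [0, 1, 2, 3].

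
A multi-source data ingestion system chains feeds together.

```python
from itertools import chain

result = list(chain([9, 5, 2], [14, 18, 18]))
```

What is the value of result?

Step 1: chain() concatenates iterables: [9, 5, 2] + [14, 18, 18].
Therefore result = [9, 5, 2, 14, 18, 18].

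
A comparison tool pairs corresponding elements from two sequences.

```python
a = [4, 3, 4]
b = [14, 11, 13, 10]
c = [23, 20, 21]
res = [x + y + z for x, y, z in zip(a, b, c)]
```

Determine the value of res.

Step 1: zip three lists (truncates to shortest, len=3):
  4 + 14 + 23 = 41
  3 + 11 + 20 = 34
  4 + 13 + 21 = 38
Therefore res = [41, 34, 38].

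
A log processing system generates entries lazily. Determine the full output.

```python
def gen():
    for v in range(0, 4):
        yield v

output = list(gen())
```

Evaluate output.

Step 1: The generator yields each value from range(0, 4).
Step 2: list() consumes all yields: [0, 1, 2, 3].
Therefore output = [0, 1, 2, 3].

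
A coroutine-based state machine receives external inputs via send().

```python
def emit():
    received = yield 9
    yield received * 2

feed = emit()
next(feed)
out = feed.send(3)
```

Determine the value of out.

Step 1: next(feed) advances to first yield, producing 9.
Step 2: send(3) resumes, received = 3.
Step 3: yield received * 2 = 3 * 2 = 6.
Therefore out = 6.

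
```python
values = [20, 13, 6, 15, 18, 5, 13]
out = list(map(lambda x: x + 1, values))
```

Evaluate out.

Step 1: Apply lambda x: x + 1 to each element:
  20 -> 21
  13 -> 14
  6 -> 7
  15 -> 16
  18 -> 19
  5 -> 6
  13 -> 14
Therefore out = [21, 14, 7, 16, 19, 6, 14].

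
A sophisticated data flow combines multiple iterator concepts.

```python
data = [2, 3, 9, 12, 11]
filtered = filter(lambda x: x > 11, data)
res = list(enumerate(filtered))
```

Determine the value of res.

Step 1: Filter [2, 3, 9, 12, 11] for > 11: [12].
Step 2: enumerate re-indexes from 0: [(0, 12)].
Therefore res = [(0, 12)].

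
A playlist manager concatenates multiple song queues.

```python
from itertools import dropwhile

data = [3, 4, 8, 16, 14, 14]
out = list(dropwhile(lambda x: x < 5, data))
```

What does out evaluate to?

Step 1: dropwhile drops elements while < 5:
  3 < 5: dropped
  4 < 5: dropped
  8: kept (dropping stopped)
Step 2: Remaining elements kept regardless of condition.
Therefore out = [8, 16, 14, 14].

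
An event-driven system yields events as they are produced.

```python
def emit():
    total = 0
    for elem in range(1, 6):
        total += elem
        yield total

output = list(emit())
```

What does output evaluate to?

Step 1: Generator accumulates running sum:
  elem=1: total = 1, yield 1
  elem=2: total = 3, yield 3
  elem=3: total = 6, yield 6
  elem=4: total = 10, yield 10
  elem=5: total = 15, yield 15
Therefore output = [1, 3, 6, 10, 15].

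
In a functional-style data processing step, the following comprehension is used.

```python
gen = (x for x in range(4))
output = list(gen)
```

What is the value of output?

Step 1: Generator expression iterates range(4): [0, 1, 2, 3].
Step 2: list() collects all values.
Therefore output = [0, 1, 2, 3].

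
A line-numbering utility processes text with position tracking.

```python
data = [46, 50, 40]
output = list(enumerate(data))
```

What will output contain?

Step 1: enumerate pairs each element with its index:
  (0, 46)
  (1, 50)
  (2, 40)
Therefore output = [(0, 46), (1, 50), (2, 40)].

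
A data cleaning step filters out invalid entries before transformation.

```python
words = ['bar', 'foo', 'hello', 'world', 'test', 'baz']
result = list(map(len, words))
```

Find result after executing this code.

Step 1: Map len() to each word:
  'bar' -> 3
  'foo' -> 3
  'hello' -> 5
  'world' -> 5
  'test' -> 4
  'baz' -> 3
Therefore result = [3, 3, 5, 5, 4, 3].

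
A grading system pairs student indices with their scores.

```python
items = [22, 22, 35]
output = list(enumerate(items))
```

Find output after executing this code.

Step 1: enumerate pairs each element with its index:
  (0, 22)
  (1, 22)
  (2, 35)
Therefore output = [(0, 22), (1, 22), (2, 35)].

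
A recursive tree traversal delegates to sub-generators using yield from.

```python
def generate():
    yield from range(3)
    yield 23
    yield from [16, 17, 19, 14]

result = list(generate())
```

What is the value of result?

Step 1: Trace yields in order:
  yield 0
  yield 1
  yield 2
  yield 23
  yield 16
  yield 17
  yield 19
  yield 14
Therefore result = [0, 1, 2, 23, 16, 17, 19, 14].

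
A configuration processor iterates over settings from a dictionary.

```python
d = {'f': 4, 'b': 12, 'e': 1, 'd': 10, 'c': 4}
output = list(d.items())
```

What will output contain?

Step 1: d.items() returns (key, value) pairs in insertion order.
Therefore output = [('f', 4), ('b', 12), ('e', 1), ('d', 10), ('c', 4)].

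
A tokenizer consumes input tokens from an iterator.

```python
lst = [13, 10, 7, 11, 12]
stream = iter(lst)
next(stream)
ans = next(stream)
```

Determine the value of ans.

Step 1: Create iterator over [13, 10, 7, 11, 12].
Step 2: next() consumes 13.
Step 3: next() returns 10.
Therefore ans = 10.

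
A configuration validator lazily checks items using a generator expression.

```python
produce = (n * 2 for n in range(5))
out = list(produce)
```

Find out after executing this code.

Step 1: For each n in range(5), compute n*2:
  n=0: 0*2 = 0
  n=1: 1*2 = 2
  n=2: 2*2 = 4
  n=3: 3*2 = 6
  n=4: 4*2 = 8
Therefore out = [0, 2, 4, 6, 8].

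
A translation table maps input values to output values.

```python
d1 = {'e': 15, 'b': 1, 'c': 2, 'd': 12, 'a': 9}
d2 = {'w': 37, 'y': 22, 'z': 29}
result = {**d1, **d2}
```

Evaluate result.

Step 1: Merge d1 and d2 (d2 values override on key conflicts).
Step 2: d1 has keys ['e', 'b', 'c', 'd', 'a'], d2 has keys ['w', 'y', 'z'].
Therefore result = {'e': 15, 'b': 1, 'c': 2, 'd': 12, 'a': 9, 'w': 37, 'y': 22, 'z': 29}.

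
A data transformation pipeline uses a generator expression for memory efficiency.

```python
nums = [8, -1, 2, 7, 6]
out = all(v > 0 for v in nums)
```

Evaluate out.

Step 1: Check v > 0 for each element in [8, -1, 2, 7, 6]:
  8 > 0: True
  -1 > 0: False
  2 > 0: True
  7 > 0: True
  6 > 0: True
Step 2: all() returns False.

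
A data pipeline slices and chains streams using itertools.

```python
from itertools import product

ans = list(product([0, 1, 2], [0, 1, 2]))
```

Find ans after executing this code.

Step 1: product([0, 1, 2], [0, 1, 2]) gives all pairs:
  (0, 0)
  (0, 1)
  (0, 2)
  (1, 0)
  (1, 1)
  (1, 2)
  (2, 0)
  (2, 1)
  (2, 2)
Therefore ans = [(0, 0), (0, 1), (0, 2), (1, 0), (1, 1), (1, 2), (2, 0), (2, 1), (2, 2)].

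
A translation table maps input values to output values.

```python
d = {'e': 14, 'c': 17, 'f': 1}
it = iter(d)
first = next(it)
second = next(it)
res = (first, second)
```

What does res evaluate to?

Step 1: iter(d) iterates over keys: ['e', 'c', 'f'].
Step 2: first = next(it) = 'e', second = next(it) = 'c'.
Therefore res = ('e', 'c').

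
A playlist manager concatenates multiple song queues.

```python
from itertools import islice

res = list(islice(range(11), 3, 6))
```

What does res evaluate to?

Step 1: islice(range(11), 3, 6) takes elements at indices [3, 6).
Step 2: Elements: [3, 4, 5].
Therefore res = [3, 4, 5].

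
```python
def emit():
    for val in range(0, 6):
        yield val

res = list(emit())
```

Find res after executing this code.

Step 1: The generator yields each value from range(0, 6).
Step 2: list() consumes all yields: [0, 1, 2, 3, 4, 5].
Therefore res = [0, 1, 2, 3, 4, 5].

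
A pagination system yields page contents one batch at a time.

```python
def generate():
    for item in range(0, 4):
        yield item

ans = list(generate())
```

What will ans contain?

Step 1: The generator yields each value from range(0, 4).
Step 2: list() consumes all yields: [0, 1, 2, 3].
Therefore ans = [0, 1, 2, 3].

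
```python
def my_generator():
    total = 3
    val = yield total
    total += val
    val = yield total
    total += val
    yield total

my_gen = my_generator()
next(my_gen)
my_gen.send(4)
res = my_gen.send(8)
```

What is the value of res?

Step 1: next() -> yield total=3.
Step 2: send(4) -> val=4, total = 3+4 = 7, yield 7.
Step 3: send(8) -> val=8, total = 7+8 = 15, yield 15.
Therefore res = 15.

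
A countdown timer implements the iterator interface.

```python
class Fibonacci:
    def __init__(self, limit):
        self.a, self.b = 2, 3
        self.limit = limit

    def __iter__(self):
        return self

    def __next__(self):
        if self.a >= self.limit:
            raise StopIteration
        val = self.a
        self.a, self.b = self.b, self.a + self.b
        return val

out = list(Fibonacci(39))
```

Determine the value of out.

Step 1: Fibonacci-like sequence (a=2, b=3) until >= 39:
  Yield 2, then a,b = 3,5
  Yield 3, then a,b = 5,8
  Yield 5, then a,b = 8,13
  Yield 8, then a,b = 13,21
  Yield 13, then a,b = 21,34
  Yield 21, then a,b = 34,55
  Yield 34, then a,b = 55,89
Step 2: 55 >= 39, stop.
Therefore out = [2, 3, 5, 8, 13, 21, 34].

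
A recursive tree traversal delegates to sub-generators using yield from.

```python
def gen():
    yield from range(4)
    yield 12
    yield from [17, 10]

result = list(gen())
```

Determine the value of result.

Step 1: Trace yields in order:
  yield 0
  yield 1
  yield 2
  yield 3
  yield 12
  yield 17
  yield 10
Therefore result = [0, 1, 2, 3, 12, 17, 10].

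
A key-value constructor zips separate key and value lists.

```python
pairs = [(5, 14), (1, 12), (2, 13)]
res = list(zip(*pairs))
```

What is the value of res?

Step 1: zip(*pairs) transposes: unzips [(5, 14), (1, 12), (2, 13)] into separate sequences.
Step 2: First elements: (5, 1, 2), second elements: (14, 12, 13).
Therefore res = [(5, 1, 2), (14, 12, 13)].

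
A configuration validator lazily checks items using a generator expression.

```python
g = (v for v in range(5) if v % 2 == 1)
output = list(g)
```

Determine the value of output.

Step 1: Filter range(5) keeping only odd values:
  v=0: even, excluded
  v=1: odd, included
  v=2: even, excluded
  v=3: odd, included
  v=4: even, excluded
Therefore output = [1, 3].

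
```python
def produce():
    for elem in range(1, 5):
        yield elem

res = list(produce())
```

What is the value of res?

Step 1: The generator yields each value from range(1, 5).
Step 2: list() consumes all yields: [1, 2, 3, 4].
Therefore res = [1, 2, 3, 4].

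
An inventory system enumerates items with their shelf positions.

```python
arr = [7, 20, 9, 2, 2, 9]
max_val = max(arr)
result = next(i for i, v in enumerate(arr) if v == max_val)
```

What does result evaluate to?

Step 1: max([7, 20, 9, 2, 2, 9]) = 20.
Step 2: Find first index where value == 20:
  Index 0: 7 != 20
  Index 1: 20 == 20, found!
Therefore result = 1.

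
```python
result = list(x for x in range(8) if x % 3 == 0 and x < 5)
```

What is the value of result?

Step 1: Filter range(8) where x % 3 == 0 and x < 5:
  x=0: both conditions met, included
  x=1: excluded (1 % 3 != 0)
  x=2: excluded (2 % 3 != 0)
  x=3: both conditions met, included
  x=4: excluded (4 % 3 != 0)
  x=5: excluded (5 % 3 != 0, 5 >= 5)
  x=6: excluded (6 >= 5)
  x=7: excluded (7 % 3 != 0, 7 >= 5)
Therefore result = [0, 3].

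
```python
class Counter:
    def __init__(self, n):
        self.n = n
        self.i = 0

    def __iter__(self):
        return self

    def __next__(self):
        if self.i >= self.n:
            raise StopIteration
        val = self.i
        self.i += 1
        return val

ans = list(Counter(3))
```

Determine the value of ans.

Step 1: Counter(3) creates an iterator counting 0 to 2.
Step 2: list() consumes all values: [0, 1, 2].
Therefore ans = [0, 1, 2].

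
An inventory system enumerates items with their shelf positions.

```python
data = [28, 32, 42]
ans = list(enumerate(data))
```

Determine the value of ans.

Step 1: enumerate pairs each element with its index:
  (0, 28)
  (1, 32)
  (2, 42)
Therefore ans = [(0, 28), (1, 32), (2, 42)].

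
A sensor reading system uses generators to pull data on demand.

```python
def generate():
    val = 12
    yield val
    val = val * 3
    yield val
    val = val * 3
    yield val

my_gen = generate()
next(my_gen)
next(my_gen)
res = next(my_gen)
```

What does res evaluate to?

Step 1: Trace through generator execution:
  Yield 1: val starts at 12, yield 12
  Yield 2: val = 12 * 3 = 36, yield 36
  Yield 3: val = 36 * 3 = 108, yield 108
Step 2: First next() gets 12, second next() gets the second value, third next() yields 108.
Therefore res = 108.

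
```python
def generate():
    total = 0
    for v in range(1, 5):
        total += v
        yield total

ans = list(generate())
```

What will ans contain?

Step 1: Generator accumulates running sum:
  v=1: total = 1, yield 1
  v=2: total = 3, yield 3
  v=3: total = 6, yield 6
  v=4: total = 10, yield 10
Therefore ans = [1, 3, 6, 10].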